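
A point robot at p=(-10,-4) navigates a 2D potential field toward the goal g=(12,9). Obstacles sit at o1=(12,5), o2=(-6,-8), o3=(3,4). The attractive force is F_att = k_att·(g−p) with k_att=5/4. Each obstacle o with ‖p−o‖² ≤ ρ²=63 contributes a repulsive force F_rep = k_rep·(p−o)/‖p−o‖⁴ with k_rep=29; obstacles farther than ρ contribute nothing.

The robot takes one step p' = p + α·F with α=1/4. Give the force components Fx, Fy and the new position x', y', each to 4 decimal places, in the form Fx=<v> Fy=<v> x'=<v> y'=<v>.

F_att = 5/4·(g−p) = 5/4·(22,13) = (27.5000,16.2500)
o1: d²=565 > ρ²=63 → inactive
o2: d²=32 ≤ ρ²=63; F_rep = 29·(-4,4)/32² = (-0.1133,0.1133)
o3: d²=233 > ρ²=63 → inactive
F = F_att + ΣF_rep = (27.3867,16.3633)
p' = p + 1/4·F = (-3.1533,0.0908)

Fx=27.3867 Fy=16.3633 x'=-3.1533 y'=0.0908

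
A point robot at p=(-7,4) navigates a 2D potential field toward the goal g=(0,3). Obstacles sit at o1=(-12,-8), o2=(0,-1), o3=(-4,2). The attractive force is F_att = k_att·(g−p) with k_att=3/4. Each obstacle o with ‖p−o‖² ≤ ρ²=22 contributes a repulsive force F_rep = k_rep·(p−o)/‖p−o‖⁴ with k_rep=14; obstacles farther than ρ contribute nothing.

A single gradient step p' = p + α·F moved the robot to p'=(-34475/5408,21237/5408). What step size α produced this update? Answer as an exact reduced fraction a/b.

α = 1/8

F_att = 3/4·(g−p) = 3/4·(7,-1) = (5.2500,-0.7500)
o1: d²=169 > ρ²=22 → inactive
o2: d²=74 > ρ²=22 → inactive
o3: d²=13 ≤ ρ²=22; F_rep = 14·(-3,2)/13² = (-0.2485,0.1657)
F = F_att + ΣF_rep = (5.0015,-0.5843)
Δp = p'−p = (0.6252,-0.0730); α = Δx/Fx = (3381/5408) / (3381/676) = 1/8
check: Δy/Fy = (-395/5408) / (-395/676) = 1/8 ✓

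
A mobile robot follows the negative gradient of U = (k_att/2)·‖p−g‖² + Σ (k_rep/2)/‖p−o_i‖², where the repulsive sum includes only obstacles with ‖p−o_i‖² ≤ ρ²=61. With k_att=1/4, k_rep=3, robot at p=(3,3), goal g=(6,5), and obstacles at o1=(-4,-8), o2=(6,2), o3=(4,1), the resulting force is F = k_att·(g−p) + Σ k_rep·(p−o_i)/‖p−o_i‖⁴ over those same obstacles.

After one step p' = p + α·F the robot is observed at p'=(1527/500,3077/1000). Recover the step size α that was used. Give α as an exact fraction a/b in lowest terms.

F_att = 1/4·(g−p) = 1/4·(3,2) = (0.7500,0.5000)
o1: d²=170 > ρ²=61 → inactive
o2: d²=10 ≤ ρ²=61; F_rep = 3·(-3,1)/10² = (-0.0900,0.0300)
o3: d²=5 ≤ ρ²=61; F_rep = 3·(-1,2)/5² = (-0.1200,0.2400)
F = F_att + ΣF_rep = (0.5400,0.7700)
Δp = p'−p = (0.0540,0.0770); α = Δx/Fx = (27/500) / (27/50) = 1/10
check: Δy/Fy = (77/1000) / (77/100) = 1/10 ✓

α = 1/10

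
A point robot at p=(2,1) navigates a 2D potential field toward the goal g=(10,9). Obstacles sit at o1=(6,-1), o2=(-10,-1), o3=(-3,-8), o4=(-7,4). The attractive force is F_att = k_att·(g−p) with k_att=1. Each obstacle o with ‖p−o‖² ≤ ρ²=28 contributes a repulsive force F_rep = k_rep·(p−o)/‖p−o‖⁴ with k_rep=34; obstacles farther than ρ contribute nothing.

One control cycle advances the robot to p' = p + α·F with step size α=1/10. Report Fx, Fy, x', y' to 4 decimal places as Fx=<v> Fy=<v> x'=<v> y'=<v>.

Fx=7.6600 Fy=8.1700 x'=2.7660 y'=1.8170

F_att = 1·(g−p) = 1·(8,8) = (8.0000,8.0000)
o1: d²=20 ≤ ρ²=28; F_rep = 34·(-4,2)/20² = (-0.3400,0.1700)
o2: d²=148 > ρ²=28 → inactive
o3: d²=106 > ρ²=28 → inactive
o4: d²=90 > ρ²=28 → inactive
F = F_att + ΣF_rep = (7.6600,8.1700)
p' = p + 1/10·F = (2.7660,1.8170)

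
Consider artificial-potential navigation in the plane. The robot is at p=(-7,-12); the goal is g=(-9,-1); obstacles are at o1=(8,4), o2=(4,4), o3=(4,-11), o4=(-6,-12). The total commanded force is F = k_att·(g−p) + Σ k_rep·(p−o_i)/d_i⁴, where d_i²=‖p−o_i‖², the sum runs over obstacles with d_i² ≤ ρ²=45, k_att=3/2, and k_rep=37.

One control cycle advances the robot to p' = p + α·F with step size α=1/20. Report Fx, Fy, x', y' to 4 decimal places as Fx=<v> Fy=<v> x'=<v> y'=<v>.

Fx=-40.0000 Fy=16.5000 x'=-9.0000 y'=-11.1750

F_att = 3/2·(g−p) = 3/2·(-2,11) = (-3.0000,16.5000)
o1: d²=481 > ρ²=45 → inactive
o2: d²=377 > ρ²=45 → inactive
o3: d²=122 > ρ²=45 → inactive
o4: d²=1 ≤ ρ²=45; F_rep = 37·(-1,0)/1² = (-37.0000,0.0000)
F = F_att + ΣF_rep = (-40.0000,16.5000)
p' = p + 1/20·F = (-9.0000,-11.1750)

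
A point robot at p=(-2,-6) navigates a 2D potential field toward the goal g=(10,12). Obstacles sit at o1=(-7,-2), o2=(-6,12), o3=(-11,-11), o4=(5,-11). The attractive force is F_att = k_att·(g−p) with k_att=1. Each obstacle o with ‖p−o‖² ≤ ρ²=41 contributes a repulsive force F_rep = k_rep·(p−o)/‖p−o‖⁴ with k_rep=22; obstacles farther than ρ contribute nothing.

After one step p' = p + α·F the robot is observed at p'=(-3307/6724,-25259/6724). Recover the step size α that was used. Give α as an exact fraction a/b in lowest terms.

F_att = 1·(g−p) = 1·(12,18) = (12.0000,18.0000)
o1: d²=41 ≤ ρ²=41; F_rep = 22·(5,-4)/41² = (0.0654,-0.0523)
o2: d²=340 > ρ²=41 → inactive
o3: d²=106 > ρ²=41 → inactive
o4: d²=74 > ρ²=41 → inactive
F = F_att + ΣF_rep = (12.0654,17.9477)
Δp = p'−p = (1.5082,2.2435); α = Δx/Fx = (10141/6724) / (20282/1681) = 1/8
check: Δy/Fy = (15085/6724) / (30170/1681) = 1/8 ✓

α = 1/8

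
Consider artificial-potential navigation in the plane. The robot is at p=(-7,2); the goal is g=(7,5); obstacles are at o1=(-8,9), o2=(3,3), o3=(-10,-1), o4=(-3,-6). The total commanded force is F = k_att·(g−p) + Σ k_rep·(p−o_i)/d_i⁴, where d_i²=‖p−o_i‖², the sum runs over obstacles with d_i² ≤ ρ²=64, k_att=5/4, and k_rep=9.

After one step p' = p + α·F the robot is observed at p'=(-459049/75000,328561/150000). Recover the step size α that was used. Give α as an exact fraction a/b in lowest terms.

F_att = 5/4·(g−p) = 5/4·(14,3) = (17.5000,3.7500)
o1: d²=50 ≤ ρ²=64; F_rep = 9·(1,-7)/50² = (0.0036,-0.0252)
o2: d²=101 > ρ²=64 → inactive
o3: d²=18 ≤ ρ²=64; F_rep = 9·(3,3)/18² = (0.0833,0.0833)
o4: d²=80 > ρ²=64 → inactive
F = F_att + ΣF_rep = (17.5869,3.8081)
Δp = p'−p = (0.8793,0.1904); α = Δx/Fx = (65951/75000) / (65951/3750) = 1/20
check: Δy/Fy = (28561/150000) / (28561/7500) = 1/20 ✓

α = 1/20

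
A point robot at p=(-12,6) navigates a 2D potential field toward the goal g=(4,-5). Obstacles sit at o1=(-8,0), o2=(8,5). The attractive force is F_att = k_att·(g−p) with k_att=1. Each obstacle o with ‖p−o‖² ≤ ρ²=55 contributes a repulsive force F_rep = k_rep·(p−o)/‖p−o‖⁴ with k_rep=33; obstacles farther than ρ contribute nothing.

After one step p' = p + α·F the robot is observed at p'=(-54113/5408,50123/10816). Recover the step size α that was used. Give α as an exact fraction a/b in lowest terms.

α = 1/8

F_att = 1·(g−p) = 1·(16,-11) = (16.0000,-11.0000)
o1: d²=52 ≤ ρ²=55; F_rep = 33·(-4,6)/52² = (-0.0488,0.0732)
o2: d²=401 > ρ²=55 → inactive
F = F_att + ΣF_rep = (15.9512,-10.9268)
Δp = p'−p = (1.9939,-1.3658); α = Δx/Fx = (10783/5408) / (10783/676) = 1/8
check: Δy/Fy = (-14773/10816) / (-14773/1352) = 1/8 ✓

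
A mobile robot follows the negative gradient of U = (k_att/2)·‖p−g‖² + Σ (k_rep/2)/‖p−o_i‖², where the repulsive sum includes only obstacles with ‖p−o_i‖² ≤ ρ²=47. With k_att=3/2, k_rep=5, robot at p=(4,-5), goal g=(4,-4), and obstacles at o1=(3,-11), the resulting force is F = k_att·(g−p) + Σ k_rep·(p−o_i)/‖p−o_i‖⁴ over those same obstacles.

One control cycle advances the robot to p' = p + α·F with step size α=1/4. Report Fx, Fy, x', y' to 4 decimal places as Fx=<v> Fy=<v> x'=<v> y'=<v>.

F_att = 3/2·(g−p) = 3/2·(0,1) = (0.0000,1.5000)
o1: d²=37 ≤ ρ²=47; F_rep = 5·(1,6)/37² = (0.0037,0.0219)
F = F_att + ΣF_rep = (0.0037,1.5219)
p' = p + 1/4·F = (4.0009,-4.6195)

Fx=0.0037 Fy=1.5219 x'=4.0009 y'=-4.6195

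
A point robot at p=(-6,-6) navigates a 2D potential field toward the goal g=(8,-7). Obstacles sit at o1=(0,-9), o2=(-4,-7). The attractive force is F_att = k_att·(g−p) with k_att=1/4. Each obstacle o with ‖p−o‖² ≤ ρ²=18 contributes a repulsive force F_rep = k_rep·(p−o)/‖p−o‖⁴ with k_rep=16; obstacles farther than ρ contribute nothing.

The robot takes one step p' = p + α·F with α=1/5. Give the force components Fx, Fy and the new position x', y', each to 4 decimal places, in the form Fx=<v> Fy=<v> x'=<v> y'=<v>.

F_att = 1/4·(g−p) = 1/4·(14,-1) = (3.5000,-0.2500)
o1: d²=45 > ρ²=18 → inactive
o2: d²=5 ≤ ρ²=18; F_rep = 16·(-2,1)/5² = (-1.2800,0.6400)
F = F_att + ΣF_rep = (2.2200,0.3900)
p' = p + 1/5·F = (-5.5560,-5.9220)

Fx=2.2200 Fy=0.3900 x'=-5.5560 y'=-5.9220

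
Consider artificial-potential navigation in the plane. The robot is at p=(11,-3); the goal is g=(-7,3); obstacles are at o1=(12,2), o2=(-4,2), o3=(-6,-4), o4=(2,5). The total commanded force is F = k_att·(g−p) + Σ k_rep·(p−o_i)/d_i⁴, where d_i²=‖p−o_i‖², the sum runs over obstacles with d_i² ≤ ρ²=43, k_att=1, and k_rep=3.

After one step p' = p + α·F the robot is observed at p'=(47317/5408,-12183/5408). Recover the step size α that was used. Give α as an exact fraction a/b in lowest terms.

F_att = 1·(g−p) = 1·(-18,6) = (-18.0000,6.0000)
o1: d²=26 ≤ ρ²=43; F_rep = 3·(-1,-5)/26² = (-0.0044,-0.0222)
o2: d²=250 > ρ²=43 → inactive
o3: d²=290 > ρ²=43 → inactive
o4: d²=145 > ρ²=43 → inactive
F = F_att + ΣF_rep = (-18.0044,5.9778)
Δp = p'−p = (-2.2506,0.7472); α = Δx/Fx = (-12171/5408) / (-12171/676) = 1/8
check: Δy/Fy = (4041/5408) / (4041/676) = 1/8 ✓

α = 1/8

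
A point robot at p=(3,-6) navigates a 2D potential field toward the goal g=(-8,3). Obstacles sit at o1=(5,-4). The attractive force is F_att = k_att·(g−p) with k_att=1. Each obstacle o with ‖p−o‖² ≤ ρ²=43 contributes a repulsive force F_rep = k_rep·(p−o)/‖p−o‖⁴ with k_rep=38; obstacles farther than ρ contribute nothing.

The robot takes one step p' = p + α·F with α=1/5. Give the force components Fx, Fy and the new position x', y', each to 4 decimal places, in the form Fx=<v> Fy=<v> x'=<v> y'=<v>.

F_att = 1·(g−p) = 1·(-11,9) = (-11.0000,9.0000)
o1: d²=8 ≤ ρ²=43; F_rep = 38·(-2,-2)/8² = (-1.1875,-1.1875)
F = F_att + ΣF_rep = (-12.1875,7.8125)
p' = p + 1/5·F = (0.5625,-4.4375)

Fx=-12.1875 Fy=7.8125 x'=0.5625 y'=-4.4375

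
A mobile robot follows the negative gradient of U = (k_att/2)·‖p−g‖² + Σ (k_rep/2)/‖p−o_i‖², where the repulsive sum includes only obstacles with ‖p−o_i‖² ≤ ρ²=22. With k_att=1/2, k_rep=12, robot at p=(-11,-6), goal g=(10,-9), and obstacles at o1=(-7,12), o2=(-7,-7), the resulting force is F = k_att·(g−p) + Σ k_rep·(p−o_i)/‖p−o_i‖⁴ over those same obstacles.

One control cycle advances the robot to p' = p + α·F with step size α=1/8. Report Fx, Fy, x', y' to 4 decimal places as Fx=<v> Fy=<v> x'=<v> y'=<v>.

Fx=10.3339 Fy=-1.4585 x'=-9.7083 y'=-6.1823

F_att = 1/2·(g−p) = 1/2·(21,-3) = (10.5000,-1.5000)
o1: d²=340 > ρ²=22 → inactive
o2: d²=17 ≤ ρ²=22; F_rep = 12·(-4,1)/17² = (-0.1661,0.0415)
F = F_att + ΣF_rep = (10.3339,-1.4585)
p' = p + 1/8·F = (-9.7083,-6.1823)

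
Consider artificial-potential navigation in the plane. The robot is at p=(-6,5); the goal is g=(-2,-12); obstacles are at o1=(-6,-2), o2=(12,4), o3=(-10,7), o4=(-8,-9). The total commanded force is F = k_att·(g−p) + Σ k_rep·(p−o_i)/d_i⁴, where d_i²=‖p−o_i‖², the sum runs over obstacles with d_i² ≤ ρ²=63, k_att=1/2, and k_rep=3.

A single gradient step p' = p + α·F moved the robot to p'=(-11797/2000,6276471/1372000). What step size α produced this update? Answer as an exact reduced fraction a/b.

F_att = 1/2·(g−p) = 1/2·(4,-17) = (2.0000,-8.5000)
o1: d²=49 ≤ ρ²=63; F_rep = 3·(0,7)/49² = (0.0000,0.0087)
o2: d²=325 > ρ²=63 → inactive
o3: d²=20 ≤ ρ²=63; F_rep = 3·(4,-2)/20² = (0.0300,-0.0150)
o4: d²=200 > ρ²=63 → inactive
F = F_att + ΣF_rep = (2.0300,-8.5063)
Δp = p'−p = (0.1015,-0.4253); α = Δx/Fx = (203/2000) / (203/100) = 1/20
check: Δy/Fy = (-583529/1372000) / (-583529/68600) = 1/20 ✓

α = 1/20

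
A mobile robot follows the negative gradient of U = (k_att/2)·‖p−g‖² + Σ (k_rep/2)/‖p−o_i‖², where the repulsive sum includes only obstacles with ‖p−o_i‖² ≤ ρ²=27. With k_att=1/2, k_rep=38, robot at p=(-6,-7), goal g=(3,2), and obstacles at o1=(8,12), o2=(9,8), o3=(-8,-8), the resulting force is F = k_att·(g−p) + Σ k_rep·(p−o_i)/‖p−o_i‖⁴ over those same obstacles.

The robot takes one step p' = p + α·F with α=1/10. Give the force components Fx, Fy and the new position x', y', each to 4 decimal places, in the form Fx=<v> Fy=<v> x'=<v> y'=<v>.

F_att = 1/2·(g−p) = 1/2·(9,9) = (4.5000,4.5000)
o1: d²=557 > ρ²=27 → inactive
o2: d²=450 > ρ²=27 → inactive
o3: d²=5 ≤ ρ²=27; F_rep = 38·(2,1)/5² = (3.0400,1.5200)
F = F_att + ΣF_rep = (7.5400,6.0200)
p' = p + 1/10·F = (-5.2460,-6.3980)

Fx=7.5400 Fy=6.0200 x'=-5.2460 y'=-6.3980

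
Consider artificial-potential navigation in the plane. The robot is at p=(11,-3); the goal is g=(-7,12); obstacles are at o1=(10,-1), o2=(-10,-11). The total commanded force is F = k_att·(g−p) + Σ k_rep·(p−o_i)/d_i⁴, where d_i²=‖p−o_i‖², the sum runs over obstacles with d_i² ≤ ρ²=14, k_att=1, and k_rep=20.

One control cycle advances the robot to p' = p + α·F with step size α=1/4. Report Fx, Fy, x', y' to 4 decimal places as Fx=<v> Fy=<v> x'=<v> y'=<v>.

Fx=-17.2000 Fy=13.4000 x'=6.7000 y'=0.3500

F_att = 1·(g−p) = 1·(-18,15) = (-18.0000,15.0000)
o1: d²=5 ≤ ρ²=14; F_rep = 20·(1,-2)/5² = (0.8000,-1.6000)
o2: d²=505 > ρ²=14 → inactive
F = F_att + ΣF_rep = (-17.2000,13.4000)
p' = p + 1/4·F = (6.7000,0.3500)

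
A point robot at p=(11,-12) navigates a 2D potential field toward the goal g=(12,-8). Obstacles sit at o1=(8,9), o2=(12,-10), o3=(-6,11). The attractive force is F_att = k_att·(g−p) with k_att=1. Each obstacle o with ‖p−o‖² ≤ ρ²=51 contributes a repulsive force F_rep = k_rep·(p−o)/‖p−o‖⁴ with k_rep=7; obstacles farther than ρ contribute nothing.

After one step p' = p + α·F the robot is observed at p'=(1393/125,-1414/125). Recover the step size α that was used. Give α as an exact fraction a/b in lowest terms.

α = 1/5

F_att = 1·(g−p) = 1·(1,4) = (1.0000,4.0000)
o1: d²=450 > ρ²=51 → inactive
o2: d²=5 ≤ ρ²=51; F_rep = 7·(-1,-2)/5² = (-0.2800,-0.5600)
o3: d²=818 > ρ²=51 → inactive
F = F_att + ΣF_rep = (0.7200,3.4400)
Δp = p'−p = (0.1440,0.6880); α = Δx/Fx = (18/125) / (18/25) = 1/5
check: Δy/Fy = (86/125) / (86/25) = 1/5 ✓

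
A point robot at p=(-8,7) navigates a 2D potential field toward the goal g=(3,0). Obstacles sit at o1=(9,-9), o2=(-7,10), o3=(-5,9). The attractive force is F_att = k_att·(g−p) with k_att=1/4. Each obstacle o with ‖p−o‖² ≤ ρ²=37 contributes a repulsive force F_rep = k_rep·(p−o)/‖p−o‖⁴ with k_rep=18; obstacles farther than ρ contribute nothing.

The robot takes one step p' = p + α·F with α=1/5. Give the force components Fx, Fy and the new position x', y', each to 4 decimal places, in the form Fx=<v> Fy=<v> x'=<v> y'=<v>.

Fx=2.2505 Fy=-2.5030 x'=-7.5499 y'=6.4994

F_att = 1/4·(g−p) = 1/4·(11,-7) = (2.7500,-1.7500)
o1: d²=545 > ρ²=37 → inactive
o2: d²=10 ≤ ρ²=37; F_rep = 18·(-1,-3)/10² = (-0.1800,-0.5400)
o3: d²=13 ≤ ρ²=37; F_rep = 18·(-3,-2)/13² = (-0.3195,-0.2130)
F = F_att + ΣF_rep = (2.2505,-2.5030)
p' = p + 1/5·F = (-7.5499,6.4994)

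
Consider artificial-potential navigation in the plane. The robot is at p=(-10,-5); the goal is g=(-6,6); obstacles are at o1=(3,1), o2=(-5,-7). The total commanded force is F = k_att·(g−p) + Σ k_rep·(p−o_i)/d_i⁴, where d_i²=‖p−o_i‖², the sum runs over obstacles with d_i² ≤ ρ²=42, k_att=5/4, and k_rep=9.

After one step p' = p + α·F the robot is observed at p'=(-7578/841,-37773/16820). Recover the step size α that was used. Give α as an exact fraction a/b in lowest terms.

α = 1/5

F_att = 5/4·(g−p) = 5/4·(4,11) = (5.0000,13.7500)
o1: d²=205 > ρ²=42 → inactive
o2: d²=29 ≤ ρ²=42; F_rep = 9·(-5,2)/29² = (-0.0535,0.0214)
F = F_att + ΣF_rep = (4.9465,13.7714)
Δp = p'−p = (0.9893,2.7543); α = Δx/Fx = (832/841) / (4160/841) = 1/5
check: Δy/Fy = (46327/16820) / (46327/3364) = 1/5 ✓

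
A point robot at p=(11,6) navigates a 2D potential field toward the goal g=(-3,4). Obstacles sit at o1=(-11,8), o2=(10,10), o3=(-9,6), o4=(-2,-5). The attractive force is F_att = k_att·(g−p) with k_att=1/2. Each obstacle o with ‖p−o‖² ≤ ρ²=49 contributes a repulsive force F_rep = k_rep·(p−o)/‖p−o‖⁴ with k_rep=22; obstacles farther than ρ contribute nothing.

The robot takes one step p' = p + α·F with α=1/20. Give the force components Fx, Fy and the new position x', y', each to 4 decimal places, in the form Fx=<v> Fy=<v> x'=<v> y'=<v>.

F_att = 1/2·(g−p) = 1/2·(-14,-2) = (-7.0000,-1.0000)
o1: d²=488 > ρ²=49 → inactive
o2: d²=17 ≤ ρ²=49; F_rep = 22·(1,-4)/17² = (0.0761,-0.3045)
o3: d²=400 > ρ²=49 → inactive
o4: d²=290 > ρ²=49 → inactive
F = F_att + ΣF_rep = (-6.9239,-1.3045)
p' = p + 1/20·F = (10.6538,5.9348)

Fx=-6.9239 Fy=-1.3045 x'=10.6538 y'=5.9348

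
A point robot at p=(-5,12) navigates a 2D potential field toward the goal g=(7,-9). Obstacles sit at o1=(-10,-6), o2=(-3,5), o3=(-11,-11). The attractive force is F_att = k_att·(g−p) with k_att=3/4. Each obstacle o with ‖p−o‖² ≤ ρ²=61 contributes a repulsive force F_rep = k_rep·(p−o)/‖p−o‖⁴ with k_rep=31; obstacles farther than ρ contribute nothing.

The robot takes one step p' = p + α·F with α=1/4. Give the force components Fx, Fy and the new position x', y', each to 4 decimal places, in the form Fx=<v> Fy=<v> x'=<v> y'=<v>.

Fx=8.9779 Fy=-15.6727 x'=-2.7555 y'=8.0818

F_att = 3/4·(g−p) = 3/4·(12,-21) = (9.0000,-15.7500)
o1: d²=349 > ρ²=61 → inactive
o2: d²=53 ≤ ρ²=61; F_rep = 31·(-2,7)/53² = (-0.0221,0.0773)
o3: d²=565 > ρ²=61 → inactive
F = F_att + ΣF_rep = (8.9779,-15.6727)
p' = p + 1/4·F = (-2.7555,8.0818)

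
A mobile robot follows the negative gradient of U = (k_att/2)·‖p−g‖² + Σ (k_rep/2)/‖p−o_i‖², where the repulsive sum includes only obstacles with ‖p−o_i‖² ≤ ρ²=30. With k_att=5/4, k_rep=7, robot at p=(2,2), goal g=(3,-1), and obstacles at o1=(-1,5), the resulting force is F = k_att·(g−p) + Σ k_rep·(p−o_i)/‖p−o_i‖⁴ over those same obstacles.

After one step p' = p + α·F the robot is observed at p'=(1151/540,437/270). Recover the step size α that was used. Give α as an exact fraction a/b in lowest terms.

F_att = 5/4·(g−p) = 5/4·(1,-3) = (1.2500,-3.7500)
o1: d²=18 ≤ ρ²=30; F_rep = 7·(3,-3)/18² = (0.0648,-0.0648)
F = F_att + ΣF_rep = (1.3148,-3.8148)
Δp = p'−p = (0.1315,-0.3815); α = Δx/Fx = (71/540) / (71/54) = 1/10
check: Δy/Fy = (-103/270) / (-103/27) = 1/10 ✓

α = 1/10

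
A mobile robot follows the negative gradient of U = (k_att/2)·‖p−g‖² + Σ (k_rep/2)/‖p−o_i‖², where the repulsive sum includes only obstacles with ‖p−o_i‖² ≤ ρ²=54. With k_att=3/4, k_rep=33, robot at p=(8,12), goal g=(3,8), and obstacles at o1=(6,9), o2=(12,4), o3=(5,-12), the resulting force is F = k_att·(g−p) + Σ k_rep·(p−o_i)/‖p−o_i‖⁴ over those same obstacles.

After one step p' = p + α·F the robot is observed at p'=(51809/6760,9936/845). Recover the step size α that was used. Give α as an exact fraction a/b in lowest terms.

α = 1/10

F_att = 3/4·(g−p) = 3/4·(-5,-4) = (-3.7500,-3.0000)
o1: d²=13 ≤ ρ²=54; F_rep = 33·(2,3)/13² = (0.3905,0.5858)
o2: d²=80 > ρ²=54 → inactive
o3: d²=585 > ρ²=54 → inactive
F = F_att + ΣF_rep = (-3.3595,-2.4142)
Δp = p'−p = (-0.3359,-0.2414); α = Δx/Fx = (-2271/6760) / (-2271/676) = 1/10
check: Δy/Fy = (-204/845) / (-408/169) = 1/10 ✓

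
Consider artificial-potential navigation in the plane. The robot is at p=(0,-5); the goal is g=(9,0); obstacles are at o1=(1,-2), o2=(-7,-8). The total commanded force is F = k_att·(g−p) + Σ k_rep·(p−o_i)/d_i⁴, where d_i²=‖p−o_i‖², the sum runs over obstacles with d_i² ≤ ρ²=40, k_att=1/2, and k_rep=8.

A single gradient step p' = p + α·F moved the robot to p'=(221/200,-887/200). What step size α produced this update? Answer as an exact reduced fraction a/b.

F_att = 1/2·(g−p) = 1/2·(9,5) = (4.5000,2.5000)
o1: d²=10 ≤ ρ²=40; F_rep = 8·(-1,-3)/10² = (-0.0800,-0.2400)
o2: d²=58 > ρ²=40 → inactive
F = F_att + ΣF_rep = (4.4200,2.2600)
Δp = p'−p = (1.1050,0.5650); α = Δx/Fx = (221/200) / (221/50) = 1/4
check: Δy/Fy = (113/200) / (113/50) = 1/4 ✓

α = 1/4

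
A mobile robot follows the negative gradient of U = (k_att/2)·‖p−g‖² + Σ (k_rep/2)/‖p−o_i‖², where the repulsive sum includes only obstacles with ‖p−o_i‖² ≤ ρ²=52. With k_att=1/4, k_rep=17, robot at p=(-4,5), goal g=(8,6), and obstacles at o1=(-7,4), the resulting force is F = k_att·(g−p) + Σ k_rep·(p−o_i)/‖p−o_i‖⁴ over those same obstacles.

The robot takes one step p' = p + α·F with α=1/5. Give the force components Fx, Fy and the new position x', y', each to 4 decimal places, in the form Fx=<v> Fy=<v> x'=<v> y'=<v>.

Fx=3.5100 Fy=0.4200 x'=-3.2980 y'=5.0840

F_att = 1/4·(g−p) = 1/4·(12,1) = (3.0000,0.2500)
o1: d²=10 ≤ ρ²=52; F_rep = 17·(3,1)/10² = (0.5100,0.1700)
F = F_att + ΣF_rep = (3.5100,0.4200)
p' = p + 1/5·F = (-3.2980,5.0840)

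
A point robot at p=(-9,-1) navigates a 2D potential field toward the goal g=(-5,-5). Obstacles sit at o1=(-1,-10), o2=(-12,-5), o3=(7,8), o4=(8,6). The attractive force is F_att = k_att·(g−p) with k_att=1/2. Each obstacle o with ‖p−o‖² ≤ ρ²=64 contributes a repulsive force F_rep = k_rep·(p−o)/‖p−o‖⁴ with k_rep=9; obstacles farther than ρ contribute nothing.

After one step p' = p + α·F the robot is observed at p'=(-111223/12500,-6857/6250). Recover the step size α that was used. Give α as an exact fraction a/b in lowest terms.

F_att = 1/2·(g−p) = 1/2·(4,-4) = (2.0000,-2.0000)
o1: d²=145 > ρ²=64 → inactive
o2: d²=25 ≤ ρ²=64; F_rep = 9·(3,4)/25² = (0.0432,0.0576)
o3: d²=337 > ρ²=64 → inactive
o4: d²=338 > ρ²=64 → inactive
F = F_att + ΣF_rep = (2.0432,-1.9424)
Δp = p'−p = (0.1022,-0.0971); α = Δx/Fx = (1277/12500) / (1277/625) = 1/20
check: Δy/Fy = (-607/6250) / (-1214/625) = 1/20 ✓

α = 1/20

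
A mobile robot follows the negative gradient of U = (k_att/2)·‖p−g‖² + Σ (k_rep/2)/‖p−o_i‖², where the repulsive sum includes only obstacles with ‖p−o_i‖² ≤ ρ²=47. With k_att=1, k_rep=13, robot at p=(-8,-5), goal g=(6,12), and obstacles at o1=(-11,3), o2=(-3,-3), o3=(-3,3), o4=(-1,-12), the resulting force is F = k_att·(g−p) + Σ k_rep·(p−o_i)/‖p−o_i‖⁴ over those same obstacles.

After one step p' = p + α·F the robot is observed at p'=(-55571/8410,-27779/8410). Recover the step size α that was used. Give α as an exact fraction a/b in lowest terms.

F_att = 1·(g−p) = 1·(14,17) = (14.0000,17.0000)
o1: d²=73 > ρ²=47 → inactive
o2: d²=29 ≤ ρ²=47; F_rep = 13·(-5,-2)/29² = (-0.0773,-0.0309)
o3: d²=89 > ρ²=47 → inactive
o4: d²=98 > ρ²=47 → inactive
F = F_att + ΣF_rep = (13.9227,16.9691)
Δp = p'−p = (1.3923,1.6969); α = Δx/Fx = (11709/8410) / (11709/841) = 1/10
check: Δy/Fy = (14271/8410) / (14271/841) = 1/10 ✓

α = 1/10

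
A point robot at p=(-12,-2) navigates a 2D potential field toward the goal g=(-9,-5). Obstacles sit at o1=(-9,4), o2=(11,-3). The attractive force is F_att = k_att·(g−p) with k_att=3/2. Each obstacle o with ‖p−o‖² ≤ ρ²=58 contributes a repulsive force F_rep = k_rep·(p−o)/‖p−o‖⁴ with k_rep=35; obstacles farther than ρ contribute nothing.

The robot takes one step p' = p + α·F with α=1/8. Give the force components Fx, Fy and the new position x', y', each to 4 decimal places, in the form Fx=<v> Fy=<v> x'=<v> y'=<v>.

F_att = 3/2·(g−p) = 3/2·(3,-3) = (4.5000,-4.5000)
o1: d²=45 ≤ ρ²=58; F_rep = 35·(-3,-6)/45² = (-0.0519,-0.1037)
o2: d²=530 > ρ²=58 → inactive
F = F_att + ΣF_rep = (4.4481,-4.6037)
p' = p + 1/8·F = (-11.4440,-2.5755)

Fx=4.4481 Fy=-4.6037 x'=-11.4440 y'=-2.5755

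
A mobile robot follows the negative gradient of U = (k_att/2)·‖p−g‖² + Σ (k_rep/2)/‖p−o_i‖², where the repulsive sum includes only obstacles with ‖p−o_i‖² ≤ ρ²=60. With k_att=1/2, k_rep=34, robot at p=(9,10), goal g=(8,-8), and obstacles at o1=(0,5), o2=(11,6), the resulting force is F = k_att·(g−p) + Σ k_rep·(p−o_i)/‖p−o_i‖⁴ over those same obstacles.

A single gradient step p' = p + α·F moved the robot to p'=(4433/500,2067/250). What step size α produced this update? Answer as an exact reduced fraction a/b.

α = 1/5

F_att = 1/2·(g−p) = 1/2·(-1,-18) = (-0.5000,-9.0000)
o1: d²=106 > ρ²=60 → inactive
o2: d²=20 ≤ ρ²=60; F_rep = 34·(-2,4)/20² = (-0.1700,0.3400)
F = F_att + ΣF_rep = (-0.6700,-8.6600)
Δp = p'−p = (-0.1340,-1.7320); α = Δx/Fx = (-67/500) / (-67/100) = 1/5
check: Δy/Fy = (-433/250) / (-433/50) = 1/5 ✓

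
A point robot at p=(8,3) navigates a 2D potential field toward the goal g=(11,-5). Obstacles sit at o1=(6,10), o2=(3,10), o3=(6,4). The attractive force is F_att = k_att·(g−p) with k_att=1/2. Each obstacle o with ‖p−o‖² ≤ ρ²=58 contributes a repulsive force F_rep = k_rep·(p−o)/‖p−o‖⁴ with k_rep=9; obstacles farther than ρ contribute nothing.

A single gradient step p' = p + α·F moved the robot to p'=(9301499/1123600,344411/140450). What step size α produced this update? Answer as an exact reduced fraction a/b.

α = 1/8

F_att = 1/2·(g−p) = 1/2·(3,-8) = (1.5000,-4.0000)
o1: d²=53 ≤ ρ²=58; F_rep = 9·(2,-7)/53² = (0.0064,-0.0224)
o2: d²=74 > ρ²=58 → inactive
o3: d²=5 ≤ ρ²=58; F_rep = 9·(2,-1)/5² = (0.7200,-0.3600)
F = F_att + ΣF_rep = (2.2264,-4.3824)
Δp = p'−p = (0.2783,-0.5478); α = Δx/Fx = (312699/1123600) / (312699/140450) = 1/8
check: Δy/Fy = (-76939/140450) / (-307756/70225) = 1/8 ✓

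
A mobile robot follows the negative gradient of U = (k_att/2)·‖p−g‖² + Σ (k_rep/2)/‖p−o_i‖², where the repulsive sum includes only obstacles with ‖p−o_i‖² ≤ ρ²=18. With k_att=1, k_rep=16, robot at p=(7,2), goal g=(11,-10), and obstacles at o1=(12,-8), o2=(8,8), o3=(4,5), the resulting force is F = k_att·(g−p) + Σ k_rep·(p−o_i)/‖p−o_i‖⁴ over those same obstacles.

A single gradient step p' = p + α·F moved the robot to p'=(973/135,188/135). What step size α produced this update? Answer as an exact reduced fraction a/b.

F_att = 1·(g−p) = 1·(4,-12) = (4.0000,-12.0000)
o1: d²=125 > ρ²=18 → inactive
o2: d²=37 > ρ²=18 → inactive
o3: d²=18 ≤ ρ²=18; F_rep = 16·(3,-3)/18² = (0.1481,-0.1481)
F = F_att + ΣF_rep = (4.1481,-12.1481)
Δp = p'−p = (0.2074,-0.6074); α = Δx/Fx = (28/135) / (112/27) = 1/20
check: Δy/Fy = (-82/135) / (-328/27) = 1/20 ✓

α = 1/20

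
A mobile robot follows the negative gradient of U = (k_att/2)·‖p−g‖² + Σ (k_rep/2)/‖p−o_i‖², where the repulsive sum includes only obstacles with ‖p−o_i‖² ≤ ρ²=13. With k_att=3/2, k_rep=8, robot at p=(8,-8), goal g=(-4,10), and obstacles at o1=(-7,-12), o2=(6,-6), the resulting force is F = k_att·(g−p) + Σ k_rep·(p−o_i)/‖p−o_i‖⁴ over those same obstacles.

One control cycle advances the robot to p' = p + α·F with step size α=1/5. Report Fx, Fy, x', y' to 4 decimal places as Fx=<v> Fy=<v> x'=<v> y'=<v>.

Fx=-17.7500 Fy=26.7500 x'=4.4500 y'=-2.6500

F_att = 3/2·(g−p) = 3/2·(-12,18) = (-18.0000,27.0000)
o1: d²=241 > ρ²=13 → inactive
o2: d²=8 ≤ ρ²=13; F_rep = 8·(2,-2)/8² = (0.2500,-0.2500)
F = F_att + ΣF_rep = (-17.7500,26.7500)
p' = p + 1/5·F = (4.4500,-2.6500)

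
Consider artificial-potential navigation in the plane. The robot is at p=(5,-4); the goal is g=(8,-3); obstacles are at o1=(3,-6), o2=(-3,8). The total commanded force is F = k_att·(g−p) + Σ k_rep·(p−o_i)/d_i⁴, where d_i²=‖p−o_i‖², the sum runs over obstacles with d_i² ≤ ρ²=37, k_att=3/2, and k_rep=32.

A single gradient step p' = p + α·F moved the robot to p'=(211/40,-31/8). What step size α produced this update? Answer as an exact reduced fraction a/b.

F_att = 3/2·(g−p) = 3/2·(3,1) = (4.5000,1.5000)
o1: d²=8 ≤ ρ²=37; F_rep = 32·(2,2)/8² = (1.0000,1.0000)
o2: d²=208 > ρ²=37 → inactive
F = F_att + ΣF_rep = (5.5000,2.5000)
Δp = p'−p = (0.2750,0.1250); α = Δx/Fx = (11/40) / (11/2) = 1/20
check: Δy/Fy = (1/8) / (5/2) = 1/20 ✓

α = 1/20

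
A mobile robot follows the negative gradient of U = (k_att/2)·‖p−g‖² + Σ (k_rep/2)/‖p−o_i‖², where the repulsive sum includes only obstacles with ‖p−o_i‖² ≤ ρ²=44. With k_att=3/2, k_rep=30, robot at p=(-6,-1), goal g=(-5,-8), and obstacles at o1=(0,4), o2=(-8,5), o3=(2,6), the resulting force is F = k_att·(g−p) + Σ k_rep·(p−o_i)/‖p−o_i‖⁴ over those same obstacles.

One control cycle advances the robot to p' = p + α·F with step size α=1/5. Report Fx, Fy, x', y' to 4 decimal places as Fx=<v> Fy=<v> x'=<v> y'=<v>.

F_att = 3/2·(g−p) = 3/2·(1,-7) = (1.5000,-10.5000)
o1: d²=61 > ρ²=44 → inactive
o2: d²=40 ≤ ρ²=44; F_rep = 30·(2,-6)/40² = (0.0375,-0.1125)
o3: d²=113 > ρ²=44 → inactive
F = F_att + ΣF_rep = (1.5375,-10.6125)
p' = p + 1/5·F = (-5.6925,-3.1225)

Fx=1.5375 Fy=-10.6125 x'=-5.6925 y'=-3.1225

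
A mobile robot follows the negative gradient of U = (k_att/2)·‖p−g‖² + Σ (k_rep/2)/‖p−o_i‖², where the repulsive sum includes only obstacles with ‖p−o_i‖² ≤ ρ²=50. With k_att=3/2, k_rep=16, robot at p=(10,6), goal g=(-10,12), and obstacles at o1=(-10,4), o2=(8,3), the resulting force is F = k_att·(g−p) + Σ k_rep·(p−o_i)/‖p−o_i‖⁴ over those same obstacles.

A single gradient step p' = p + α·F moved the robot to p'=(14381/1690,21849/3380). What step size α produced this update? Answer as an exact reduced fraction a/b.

F_att = 3/2·(g−p) = 3/2·(-20,6) = (-30.0000,9.0000)
o1: d²=404 > ρ²=50 → inactive
o2: d²=13 ≤ ρ²=50; F_rep = 16·(2,3)/13² = (0.1893,0.2840)
F = F_att + ΣF_rep = (-29.8107,9.2840)
Δp = p'−p = (-1.4905,0.4642); α = Δx/Fx = (-2519/1690) / (-5038/169) = 1/20
check: Δy/Fy = (1569/3380) / (1569/169) = 1/20 ✓

α = 1/20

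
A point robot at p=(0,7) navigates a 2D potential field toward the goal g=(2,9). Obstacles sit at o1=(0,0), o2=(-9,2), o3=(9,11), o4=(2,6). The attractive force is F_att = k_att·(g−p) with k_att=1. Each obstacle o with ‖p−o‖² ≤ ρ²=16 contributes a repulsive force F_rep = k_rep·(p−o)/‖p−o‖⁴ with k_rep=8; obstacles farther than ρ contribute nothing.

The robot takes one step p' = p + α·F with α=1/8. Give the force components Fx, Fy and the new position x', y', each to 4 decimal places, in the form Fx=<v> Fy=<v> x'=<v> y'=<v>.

F_att = 1·(g−p) = 1·(2,2) = (2.0000,2.0000)
o1: d²=49 > ρ²=16 → inactive
o2: d²=106 > ρ²=16 → inactive
o3: d²=97 > ρ²=16 → inactive
o4: d²=5 ≤ ρ²=16; F_rep = 8·(-2,1)/5² = (-0.6400,0.3200)
F = F_att + ΣF_rep = (1.3600,2.3200)
p' = p + 1/8·F = (0.1700,7.2900)

Fx=1.3600 Fy=2.3200 x'=0.1700 y'=7.2900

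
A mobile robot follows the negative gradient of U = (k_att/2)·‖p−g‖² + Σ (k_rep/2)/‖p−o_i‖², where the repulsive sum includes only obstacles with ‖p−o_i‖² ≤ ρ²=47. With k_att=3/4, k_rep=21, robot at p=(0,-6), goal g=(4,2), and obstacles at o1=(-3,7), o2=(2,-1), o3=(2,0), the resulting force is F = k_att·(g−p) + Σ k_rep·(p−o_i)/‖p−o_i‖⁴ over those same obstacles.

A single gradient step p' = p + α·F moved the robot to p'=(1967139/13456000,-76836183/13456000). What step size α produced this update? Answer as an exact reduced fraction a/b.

F_att = 3/4·(g−p) = 3/4·(4,8) = (3.0000,6.0000)
o1: d²=178 > ρ²=47 → inactive
o2: d²=29 ≤ ρ²=47; F_rep = 21·(-2,-5)/29² = (-0.0499,-0.1249)
o3: d²=40 ≤ ρ²=47; F_rep = 21·(-2,-6)/40² = (-0.0262,-0.0788)
F = F_att + ΣF_rep = (2.9238,5.7964)
Δp = p'−p = (0.1462,0.2898); α = Δx/Fx = (1967139/13456000) / (1967139/672800) = 1/20
check: Δy/Fy = (3899817/13456000) / (3899817/672800) = 1/20 ✓

α = 1/20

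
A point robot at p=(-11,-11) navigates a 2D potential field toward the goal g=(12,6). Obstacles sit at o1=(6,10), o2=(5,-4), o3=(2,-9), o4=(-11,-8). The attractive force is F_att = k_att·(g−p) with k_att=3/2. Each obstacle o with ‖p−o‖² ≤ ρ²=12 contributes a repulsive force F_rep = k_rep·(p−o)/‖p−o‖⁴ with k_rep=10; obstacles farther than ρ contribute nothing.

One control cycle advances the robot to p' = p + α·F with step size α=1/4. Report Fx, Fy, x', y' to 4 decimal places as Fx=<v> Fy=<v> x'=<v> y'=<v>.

Fx=34.5000 Fy=25.1296 x'=-2.3750 y'=-4.7176

F_att = 3/2·(g−p) = 3/2·(23,17) = (34.5000,25.5000)
o1: d²=730 > ρ²=12 → inactive
o2: d²=305 > ρ²=12 → inactive
o3: d²=173 > ρ²=12 → inactive
o4: d²=9 ≤ ρ²=12; F_rep = 10·(0,-3)/9² = (0.0000,-0.3704)
F = F_att + ΣF_rep = (34.5000,25.1296)
p' = p + 1/4·F = (-2.3750,-4.7176)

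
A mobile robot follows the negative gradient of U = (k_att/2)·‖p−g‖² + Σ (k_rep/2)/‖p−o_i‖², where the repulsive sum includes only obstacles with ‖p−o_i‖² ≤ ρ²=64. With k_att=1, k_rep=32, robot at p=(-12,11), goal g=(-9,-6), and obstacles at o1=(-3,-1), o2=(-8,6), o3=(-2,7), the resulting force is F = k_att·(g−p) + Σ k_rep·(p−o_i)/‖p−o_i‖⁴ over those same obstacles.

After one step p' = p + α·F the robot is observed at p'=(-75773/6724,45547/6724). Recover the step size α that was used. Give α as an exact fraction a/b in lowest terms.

α = 1/4

F_att = 1·(g−p) = 1·(3,-17) = (3.0000,-17.0000)
o1: d²=225 > ρ²=64 → inactive
o2: d²=41 ≤ ρ²=64; F_rep = 32·(-4,5)/41² = (-0.0761,0.0952)
o3: d²=116 > ρ²=64 → inactive
F = F_att + ΣF_rep = (2.9239,-16.9048)
Δp = p'−p = (0.7310,-4.2262); α = Δx/Fx = (4915/6724) / (4915/1681) = 1/4
check: Δy/Fy = (-28417/6724) / (-28417/1681) = 1/4 ✓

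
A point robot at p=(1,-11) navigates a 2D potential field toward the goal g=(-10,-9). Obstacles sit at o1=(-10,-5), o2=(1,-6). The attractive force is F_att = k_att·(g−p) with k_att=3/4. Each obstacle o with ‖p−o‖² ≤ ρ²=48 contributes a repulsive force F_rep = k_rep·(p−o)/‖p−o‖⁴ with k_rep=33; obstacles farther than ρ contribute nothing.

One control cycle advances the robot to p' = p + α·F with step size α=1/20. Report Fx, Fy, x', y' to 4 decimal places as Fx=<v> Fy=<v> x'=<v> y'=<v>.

Fx=-8.2500 Fy=1.2360 x'=0.5875 y'=-10.9382

F_att = 3/4·(g−p) = 3/4·(-11,2) = (-8.2500,1.5000)
o1: d²=157 > ρ²=48 → inactive
o2: d²=25 ≤ ρ²=48; F_rep = 33·(0,-5)/25² = (0.0000,-0.2640)
F = F_att + ΣF_rep = (-8.2500,1.2360)
p' = p + 1/20·F = (0.5875,-10.9382)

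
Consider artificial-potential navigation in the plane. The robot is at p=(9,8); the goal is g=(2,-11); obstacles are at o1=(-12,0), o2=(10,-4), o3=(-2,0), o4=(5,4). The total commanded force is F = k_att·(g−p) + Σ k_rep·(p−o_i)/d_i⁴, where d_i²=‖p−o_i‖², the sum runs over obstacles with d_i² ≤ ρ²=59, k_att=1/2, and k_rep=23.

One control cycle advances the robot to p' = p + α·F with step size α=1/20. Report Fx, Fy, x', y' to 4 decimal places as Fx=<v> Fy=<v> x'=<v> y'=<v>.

Fx=-3.4102 Fy=-9.4102 x'=8.8295 y'=7.5295

F_att = 1/2·(g−p) = 1/2·(-7,-19) = (-3.5000,-9.5000)
o1: d²=505 > ρ²=59 → inactive
o2: d²=145 > ρ²=59 → inactive
o3: d²=185 > ρ²=59 → inactive
o4: d²=32 ≤ ρ²=59; F_rep = 23·(4,4)/32² = (0.0898,0.0898)
F = F_att + ΣF_rep = (-3.4102,-9.4102)
p' = p + 1/20·F = (8.8295,7.5295)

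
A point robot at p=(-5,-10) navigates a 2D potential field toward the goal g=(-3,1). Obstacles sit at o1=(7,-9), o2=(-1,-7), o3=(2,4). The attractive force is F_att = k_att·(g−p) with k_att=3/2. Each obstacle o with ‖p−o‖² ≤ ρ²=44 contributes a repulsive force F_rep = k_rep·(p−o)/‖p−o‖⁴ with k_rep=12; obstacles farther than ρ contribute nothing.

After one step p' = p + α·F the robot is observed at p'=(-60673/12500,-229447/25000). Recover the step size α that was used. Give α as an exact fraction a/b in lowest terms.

α = 1/20

F_att = 3/2·(g−p) = 3/2·(2,11) = (3.0000,16.5000)
o1: d²=145 > ρ²=44 → inactive
o2: d²=25 ≤ ρ²=44; F_rep = 12·(-4,-3)/25² = (-0.0768,-0.0576)
o3: d²=245 > ρ²=44 → inactive
F = F_att + ΣF_rep = (2.9232,16.4424)
Δp = p'−p = (0.1462,0.8221); α = Δx/Fx = (1827/12500) / (1827/625) = 1/20
check: Δy/Fy = (20553/25000) / (20553/1250) = 1/20 ✓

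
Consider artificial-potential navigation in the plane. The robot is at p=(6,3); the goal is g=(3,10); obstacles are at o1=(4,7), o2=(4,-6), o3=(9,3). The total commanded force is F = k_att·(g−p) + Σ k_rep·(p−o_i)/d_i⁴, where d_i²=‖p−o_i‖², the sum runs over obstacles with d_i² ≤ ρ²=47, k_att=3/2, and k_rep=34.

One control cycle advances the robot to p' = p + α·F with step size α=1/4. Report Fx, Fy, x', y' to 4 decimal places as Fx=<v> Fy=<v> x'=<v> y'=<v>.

Fx=-5.5893 Fy=10.1600 x'=4.6027 y'=5.5400

F_att = 3/2·(g−p) = 3/2·(-3,7) = (-4.5000,10.5000)
o1: d²=20 ≤ ρ²=47; F_rep = 34·(2,-4)/20² = (0.1700,-0.3400)
o2: d²=85 > ρ²=47 → inactive
o3: d²=9 ≤ ρ²=47; F_rep = 34·(-3,0)/9² = (-1.2593,0.0000)
F = F_att + ΣF_rep = (-5.5893,10.1600)
p' = p + 1/4·F = (4.6027,5.5400)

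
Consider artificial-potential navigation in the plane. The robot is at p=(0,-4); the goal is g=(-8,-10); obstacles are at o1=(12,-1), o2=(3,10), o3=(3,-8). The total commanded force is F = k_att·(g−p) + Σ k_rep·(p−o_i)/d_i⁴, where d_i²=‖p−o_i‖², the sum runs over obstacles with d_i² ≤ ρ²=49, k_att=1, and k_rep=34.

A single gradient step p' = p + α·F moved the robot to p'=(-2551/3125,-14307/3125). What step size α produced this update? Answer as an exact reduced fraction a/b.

F_att = 1·(g−p) = 1·(-8,-6) = (-8.0000,-6.0000)
o1: d²=153 > ρ²=49 → inactive
o2: d²=205 > ρ²=49 → inactive
o3: d²=25 ≤ ρ²=49; F_rep = 34·(-3,4)/25² = (-0.1632,0.2176)
F = F_att + ΣF_rep = (-8.1632,-5.7824)
Δp = p'−p = (-0.8163,-0.5782); α = Δx/Fx = (-2551/3125) / (-5102/625) = 1/10
check: Δy/Fy = (-1807/3125) / (-3614/625) = 1/10 ✓

α = 1/10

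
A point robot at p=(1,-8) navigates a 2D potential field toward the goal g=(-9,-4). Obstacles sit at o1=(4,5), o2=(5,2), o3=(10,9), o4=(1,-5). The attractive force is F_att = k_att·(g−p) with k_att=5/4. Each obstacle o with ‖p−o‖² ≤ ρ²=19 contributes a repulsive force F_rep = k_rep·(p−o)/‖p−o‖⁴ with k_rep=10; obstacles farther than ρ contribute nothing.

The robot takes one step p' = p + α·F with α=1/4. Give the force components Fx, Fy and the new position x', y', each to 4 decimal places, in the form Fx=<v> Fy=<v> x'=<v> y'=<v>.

F_att = 5/4·(g−p) = 5/4·(-10,4) = (-12.5000,5.0000)
o1: d²=178 > ρ²=19 → inactive
o2: d²=116 > ρ²=19 → inactive
o3: d²=370 > ρ²=19 → inactive
o4: d²=9 ≤ ρ²=19; F_rep = 10·(0,-3)/9² = (0.0000,-0.3704)
F = F_att + ΣF_rep = (-12.5000,4.6296)
p' = p + 1/4·F = (-2.1250,-6.8426)

Fx=-12.5000 Fy=4.6296 x'=-2.1250 y'=-6.8426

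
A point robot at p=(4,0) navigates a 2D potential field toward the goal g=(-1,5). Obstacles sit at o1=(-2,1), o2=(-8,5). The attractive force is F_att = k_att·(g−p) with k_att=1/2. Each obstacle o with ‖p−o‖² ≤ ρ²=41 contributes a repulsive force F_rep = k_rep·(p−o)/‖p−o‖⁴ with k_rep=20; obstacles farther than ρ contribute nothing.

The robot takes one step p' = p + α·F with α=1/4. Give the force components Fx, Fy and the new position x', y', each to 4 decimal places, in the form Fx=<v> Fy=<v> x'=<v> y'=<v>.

Fx=-2.4123 Fy=2.4854 x'=3.3969 y'=0.6213

F_att = 1/2·(g−p) = 1/2·(-5,5) = (-2.5000,2.5000)
o1: d²=37 ≤ ρ²=41; F_rep = 20·(6,-1)/37² = (0.0877,-0.0146)
o2: d²=169 > ρ²=41 → inactive
F = F_att + ΣF_rep = (-2.4123,2.4854)
p' = p + 1/4·F = (3.3969,0.6213)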